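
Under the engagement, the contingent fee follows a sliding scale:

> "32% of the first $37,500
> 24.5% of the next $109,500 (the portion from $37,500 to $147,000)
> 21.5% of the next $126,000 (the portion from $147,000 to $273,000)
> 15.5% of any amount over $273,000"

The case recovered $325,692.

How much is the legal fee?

First $37,500 at 32% = $12,000.00
Next $109,500 at 24.5% = $26,827.50
Next $126,000 at 21.5% = $27,090.00
Remaining $52,692 at 15.5% = $8,167.26
Fee: $12,000.00 + $26,827.50 + $27,090.00 + $8,167.26 = $74,084.76

$74,084.76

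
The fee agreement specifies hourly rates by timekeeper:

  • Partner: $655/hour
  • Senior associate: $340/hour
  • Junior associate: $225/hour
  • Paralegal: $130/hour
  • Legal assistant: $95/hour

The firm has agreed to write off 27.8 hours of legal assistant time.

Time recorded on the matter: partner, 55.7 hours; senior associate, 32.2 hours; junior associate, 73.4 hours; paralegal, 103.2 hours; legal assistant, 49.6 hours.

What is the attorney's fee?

$79,433.50

Partner: 55.7 × $655 = $36,483.50
Senior associate: 32.2 × $340 = $10,948.00
Junior associate: 73.4 × $225 = $16,515.00
Paralegal: 103.2 × $130 = $13,416.00
Legal assistant: 49.6 × $95 = $4,712.00
Subtotal: $82,074.50
Write-off: 27.8 × $95 = $2,641.00
Total: $82,074.50 − $2,641.00 = $79,433.50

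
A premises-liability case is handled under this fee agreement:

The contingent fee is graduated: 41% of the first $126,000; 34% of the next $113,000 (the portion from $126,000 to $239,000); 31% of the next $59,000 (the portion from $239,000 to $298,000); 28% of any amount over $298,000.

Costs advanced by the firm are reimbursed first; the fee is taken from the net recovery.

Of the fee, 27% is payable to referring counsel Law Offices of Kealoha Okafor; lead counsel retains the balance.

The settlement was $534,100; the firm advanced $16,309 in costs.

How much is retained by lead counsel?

Fee base (net of costs): $534,100 − $16,309 = $517,791
First $126,000 at 41% = $51,660.00
Next $113,000 at 34% = $38,420.00
Next $59,000 at 31% = $18,290.00
Remaining $219,791 at 28% = $61,541.48
Fee: $51,660.00 + $38,420.00 + $18,290.00 + $61,541.48 = $169,911.48
Referral share: 27% of $169,911.48 = $45,876.10; lead counsel retains $169,911.48 − $45,876.10 = $124,035.38.

$124,035.38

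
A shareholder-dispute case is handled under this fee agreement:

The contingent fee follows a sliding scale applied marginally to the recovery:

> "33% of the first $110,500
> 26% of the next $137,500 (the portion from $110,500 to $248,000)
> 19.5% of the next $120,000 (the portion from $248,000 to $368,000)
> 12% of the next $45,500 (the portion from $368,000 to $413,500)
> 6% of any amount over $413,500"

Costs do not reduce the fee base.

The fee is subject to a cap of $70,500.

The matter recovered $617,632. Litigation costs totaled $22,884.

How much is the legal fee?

$70,500.00

Fee base is the gross recovery, $617,632; costs are reimbursed separately.
First $110,500 at 33% = $36,465.00
Next $137,500 at 26% = $35,750.00
Next $120,000 at 19.5% = $23,400.00
Next $45,500 at 12% = $5,460.00
Remaining $204,132 at 6% = $12,247.92
Fee: $36,465.00 + $35,750.00 + $23,400.00 + $5,460.00 + $12,247.92 = $113,322.92
$113,322.92 exceeds the $70,500 cap, so the fee is capped at $70,500.00.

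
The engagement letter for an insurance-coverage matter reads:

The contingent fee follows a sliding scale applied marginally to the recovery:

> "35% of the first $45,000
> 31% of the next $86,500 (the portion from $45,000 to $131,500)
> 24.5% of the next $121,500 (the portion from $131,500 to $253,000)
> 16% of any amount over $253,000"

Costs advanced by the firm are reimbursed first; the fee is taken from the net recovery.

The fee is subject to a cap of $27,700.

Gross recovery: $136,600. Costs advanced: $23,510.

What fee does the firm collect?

Fee base (net of costs): $136,600 − $23,510 = $113,090
First $45,000 at 35% = $15,750.00
Remaining $68,090 at 31% = $21,107.90
Fee: $15,750.00 + $21,107.90 = $36,857.90
$36,857.90 exceeds the $27,700 cap, so the fee is capped at $27,700.00.

$27,700.00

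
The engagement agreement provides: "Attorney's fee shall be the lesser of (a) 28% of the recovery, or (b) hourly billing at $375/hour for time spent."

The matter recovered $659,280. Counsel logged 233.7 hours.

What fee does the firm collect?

$87,637.50

(a) 28% of $659,280 = $184,598.40
(b) 233.7 × $375 = $87,637.50
The lesser is (b): $87,637.50.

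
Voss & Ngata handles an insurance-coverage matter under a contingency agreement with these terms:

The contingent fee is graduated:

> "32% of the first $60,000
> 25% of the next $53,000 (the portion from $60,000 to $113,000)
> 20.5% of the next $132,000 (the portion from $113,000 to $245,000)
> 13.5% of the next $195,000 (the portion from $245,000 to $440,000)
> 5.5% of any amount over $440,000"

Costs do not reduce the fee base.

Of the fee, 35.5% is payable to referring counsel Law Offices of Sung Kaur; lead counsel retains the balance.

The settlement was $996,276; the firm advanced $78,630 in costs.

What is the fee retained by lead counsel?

Fee base is the gross recovery, $996,276; costs are reimbursed separately.
First $60,000 at 32% = $19,200.00
Next $53,000 at 25% = $13,250.00
Next $132,000 at 20.5% = $27,060.00
Next $195,000 at 13.5% = $26,325.00
Remaining $556,276 at 5.5% = $30,595.18
Fee: $19,200.00 + $13,250.00 + $27,060.00 + $26,325.00 + $30,595.18 = $116,430.18
Referral share: 35.5% of $116,430.18 = $41,332.71; lead counsel retains $116,430.18 − $41,332.71 = $75,097.47.

$75,097.47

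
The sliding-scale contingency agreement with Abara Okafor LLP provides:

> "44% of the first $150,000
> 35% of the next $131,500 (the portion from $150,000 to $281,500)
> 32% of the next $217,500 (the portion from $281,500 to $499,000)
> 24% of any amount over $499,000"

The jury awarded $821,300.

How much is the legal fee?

First $150,000 at 44% = $66,000.00
Next $131,500 at 35% = $46,025.00
Next $217,500 at 32% = $69,600.00
Remaining $322,300 at 24% = $77,352.00
Fee: $66,000.00 + $46,025.00 + $69,600.00 + $77,352.00 = $258,977.00

$258,977.00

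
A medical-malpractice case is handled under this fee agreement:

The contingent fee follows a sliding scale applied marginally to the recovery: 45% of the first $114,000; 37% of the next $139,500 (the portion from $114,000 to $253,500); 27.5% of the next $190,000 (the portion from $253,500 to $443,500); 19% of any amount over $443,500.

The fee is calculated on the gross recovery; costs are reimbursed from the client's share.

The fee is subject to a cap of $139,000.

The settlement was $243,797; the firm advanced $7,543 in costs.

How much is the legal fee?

$99,324.89

Fee base is the gross recovery, $243,797; costs are reimbursed separately.
First $114,000 at 45% = $51,300.00
Remaining $129,797 at 37% = $48,024.89
Fee: $51,300.00 + $48,024.89 = $99,324.89
$99,324.89 is under the $139,000 cap.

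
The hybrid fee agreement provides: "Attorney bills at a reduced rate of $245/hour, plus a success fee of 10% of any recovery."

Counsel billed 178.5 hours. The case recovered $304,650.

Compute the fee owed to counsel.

$74,197.50

Hourly: 178.5 × $245 = $43,732.50
Success fee: 10% of $304,650 = $30,465.00
Total: $43,732.50 + $30,465.00 = $74,197.50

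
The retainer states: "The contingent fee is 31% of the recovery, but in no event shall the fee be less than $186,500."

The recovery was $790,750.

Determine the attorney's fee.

$245,132.50

31% of $790,750 = $245,132.50
That exceeds the $186,500 minimum.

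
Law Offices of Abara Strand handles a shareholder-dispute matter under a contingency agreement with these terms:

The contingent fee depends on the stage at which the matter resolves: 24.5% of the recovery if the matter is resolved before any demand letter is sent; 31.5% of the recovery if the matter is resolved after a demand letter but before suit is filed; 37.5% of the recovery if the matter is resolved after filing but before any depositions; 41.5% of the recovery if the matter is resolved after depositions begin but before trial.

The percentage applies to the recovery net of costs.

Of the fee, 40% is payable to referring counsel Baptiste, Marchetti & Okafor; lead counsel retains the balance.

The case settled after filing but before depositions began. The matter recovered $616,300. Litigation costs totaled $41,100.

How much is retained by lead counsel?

Fee base (net of costs): $616,300 − $41,100 = $575,200
The matter settled after filing but before depositions began, so the 37.5% rate applies.
$575,200 × 37.5% = $215,700.00
Referral share: 40% of $215,700.00 = $86,280.00; lead counsel retains $215,700.00 − $86,280.00 = $129,420.00.

$129,420.00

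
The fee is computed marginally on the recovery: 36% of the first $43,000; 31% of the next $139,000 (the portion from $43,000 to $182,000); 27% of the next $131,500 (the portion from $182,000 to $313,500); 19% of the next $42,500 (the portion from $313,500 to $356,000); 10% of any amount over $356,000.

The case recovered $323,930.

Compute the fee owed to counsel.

First $43,000 at 36% = $15,480.00
Next $139,000 at 31% = $43,090.00
Next $131,500 at 27% = $35,505.00
Remaining $10,430 at 19% = $1,981.70
Fee: $15,480.00 + $43,090.00 + $35,505.00 + $1,981.70 = $96,056.70

$96,056.70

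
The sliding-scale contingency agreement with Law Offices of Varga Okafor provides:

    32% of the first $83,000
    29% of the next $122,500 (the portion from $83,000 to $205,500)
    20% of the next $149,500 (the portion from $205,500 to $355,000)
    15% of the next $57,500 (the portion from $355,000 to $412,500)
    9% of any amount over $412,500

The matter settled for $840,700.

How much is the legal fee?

First $83,000 at 32% = $26,560.00
Next $122,500 at 29% = $35,525.00
Next $149,500 at 20% = $29,900.00
Next $57,500 at 15% = $8,625.00
Remaining $428,200 at 9% = $38,538.00
Fee: $26,560.00 + $35,525.00 + $29,900.00 + $8,625.00 + $38,538.00 = $139,148.00

$139,148.00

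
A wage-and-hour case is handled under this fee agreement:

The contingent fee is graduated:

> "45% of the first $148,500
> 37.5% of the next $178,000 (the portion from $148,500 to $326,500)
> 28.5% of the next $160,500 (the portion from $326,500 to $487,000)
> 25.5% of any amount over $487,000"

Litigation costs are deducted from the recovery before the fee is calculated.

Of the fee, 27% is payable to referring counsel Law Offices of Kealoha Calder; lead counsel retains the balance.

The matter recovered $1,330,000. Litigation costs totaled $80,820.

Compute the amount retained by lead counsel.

Fee base (net of costs): $1,330,000 − $80,820 = $1,249,180
First $148,500 at 45% = $66,825.00
Next $178,000 at 37.5% = $66,750.00
Next $160,500 at 28.5% = $45,742.50
Remaining $762,180 at 25.5% = $194,355.90
Fee: $66,825.00 + $66,750.00 + $45,742.50 + $194,355.90 = $373,673.40
Referral share: 27% of $373,673.40 = $100,891.82; lead counsel retains $373,673.40 − $100,891.82 = $272,781.58.

$272,781.58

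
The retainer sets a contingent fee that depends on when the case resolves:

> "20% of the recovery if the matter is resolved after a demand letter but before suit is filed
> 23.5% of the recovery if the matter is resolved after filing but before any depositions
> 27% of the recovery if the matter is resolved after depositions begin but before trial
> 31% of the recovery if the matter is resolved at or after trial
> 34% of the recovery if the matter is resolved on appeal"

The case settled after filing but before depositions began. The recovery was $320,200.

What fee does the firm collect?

The matter settled after filing but before depositions began, so the 23.5% rate applies.
$320,200 × 23.5% = $75,247.00

$75,247.00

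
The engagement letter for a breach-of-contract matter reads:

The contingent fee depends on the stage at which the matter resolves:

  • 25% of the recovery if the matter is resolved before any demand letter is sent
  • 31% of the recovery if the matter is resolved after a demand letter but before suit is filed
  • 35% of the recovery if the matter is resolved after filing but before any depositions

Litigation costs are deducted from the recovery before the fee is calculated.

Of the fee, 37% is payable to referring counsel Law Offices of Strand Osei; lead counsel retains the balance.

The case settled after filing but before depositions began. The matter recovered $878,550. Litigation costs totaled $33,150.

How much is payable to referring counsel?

Fee base (net of costs): $878,550 − $33,150 = $845,400
The matter settled after filing but before depositions began, so the 35% rate applies.
$845,400 × 35% = $295,890.00
Referral share: 37% of $295,890.00 = $109,479.30; lead counsel retains $295,890.00 − $109,479.30 = $186,410.70.

$109,479.30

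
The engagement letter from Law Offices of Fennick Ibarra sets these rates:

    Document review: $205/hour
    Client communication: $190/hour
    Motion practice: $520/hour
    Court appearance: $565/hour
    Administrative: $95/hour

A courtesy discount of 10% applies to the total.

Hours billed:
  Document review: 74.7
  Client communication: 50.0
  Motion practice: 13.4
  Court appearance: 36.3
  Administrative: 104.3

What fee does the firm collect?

Document review: 74.7 × $205 = $15,313.50
Client communication: 50.0 × $190 = $9,500.00
Motion practice: 13.4 × $520 = $6,968.00
Court appearance: 36.3 × $565 = $20,509.50
Administrative: 104.3 × $95 = $9,908.50
Subtotal: $62,199.50
Less 10% discount: −$6,219.95
Total: $62,199.50 − $6,219.95 = $55,979.55

$55,979.55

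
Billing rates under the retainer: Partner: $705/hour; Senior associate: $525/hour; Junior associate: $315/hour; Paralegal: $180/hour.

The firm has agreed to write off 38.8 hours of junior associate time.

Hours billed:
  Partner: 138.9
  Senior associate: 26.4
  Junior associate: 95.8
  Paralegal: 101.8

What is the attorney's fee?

Partner: 138.9 × $705 = $97,924.50
Senior associate: 26.4 × $525 = $13,860.00
Junior associate: 95.8 × $315 = $30,177.00
Paralegal: 101.8 × $180 = $18,324.00
Subtotal: $160,285.50
Write-off: 38.8 × $315 = $12,222.00
Total: $160,285.50 − $12,222.00 = $148,063.50

$148,063.50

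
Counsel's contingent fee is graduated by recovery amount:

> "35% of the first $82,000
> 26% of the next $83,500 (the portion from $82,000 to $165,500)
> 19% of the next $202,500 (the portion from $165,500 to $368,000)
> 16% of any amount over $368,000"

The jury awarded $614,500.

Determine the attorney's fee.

$128,325.00

First $82,000 at 35% = $28,700.00
Next $83,500 at 26% = $21,710.00
Next $202,500 at 19% = $38,475.00
Remaining $246,500 at 16% = $39,440.00
Fee: $28,700.00 + $21,710.00 + $38,475.00 + $39,440.00 = $128,325.00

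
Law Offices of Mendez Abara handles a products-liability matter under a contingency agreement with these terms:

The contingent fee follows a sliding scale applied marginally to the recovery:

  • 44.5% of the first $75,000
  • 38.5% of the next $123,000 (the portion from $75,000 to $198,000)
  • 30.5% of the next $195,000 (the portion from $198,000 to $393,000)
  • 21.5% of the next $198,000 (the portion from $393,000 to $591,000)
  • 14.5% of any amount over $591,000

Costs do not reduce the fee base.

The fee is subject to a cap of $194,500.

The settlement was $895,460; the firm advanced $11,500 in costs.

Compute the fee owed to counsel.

Fee base is the gross recovery, $895,460; costs are reimbursed separately.
First $75,000 at 44.5% = $33,375.00
Next $123,000 at 38.5% = $47,355.00
Next $195,000 at 30.5% = $59,475.00
Next $198,000 at 21.5% = $42,570.00
Remaining $304,460 at 14.5% = $44,146.70
Fee: $33,375.00 + $47,355.00 + $59,475.00 + $42,570.00 + $44,146.70 = $226,921.70
$226,921.70 exceeds the $194,500 cap, so the fee is capped at $194,500.00.

$194,500.00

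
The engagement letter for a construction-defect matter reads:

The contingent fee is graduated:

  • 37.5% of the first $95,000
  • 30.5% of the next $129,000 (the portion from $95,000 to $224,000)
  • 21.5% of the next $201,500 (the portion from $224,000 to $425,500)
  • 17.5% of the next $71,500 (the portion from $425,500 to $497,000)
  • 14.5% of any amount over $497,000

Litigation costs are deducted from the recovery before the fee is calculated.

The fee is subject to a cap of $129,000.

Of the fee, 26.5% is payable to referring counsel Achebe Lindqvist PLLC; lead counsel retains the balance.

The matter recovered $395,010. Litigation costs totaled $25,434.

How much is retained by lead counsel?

$78,107.60

Fee base (net of costs): $395,010 − $25,434 = $369,576
First $95,000 at 37.5% = $35,625.00
Next $129,000 at 30.5% = $39,345.00
Remaining $145,576 at 21.5% = $31,298.84
Fee: $35,625.00 + $39,345.00 + $31,298.84 = $106,268.84
$106,268.84 is under the $129,000 cap.
Referral share: 26.5% of $106,268.84 = $28,161.24; lead counsel retains $106,268.84 − $28,161.24 = $78,107.60.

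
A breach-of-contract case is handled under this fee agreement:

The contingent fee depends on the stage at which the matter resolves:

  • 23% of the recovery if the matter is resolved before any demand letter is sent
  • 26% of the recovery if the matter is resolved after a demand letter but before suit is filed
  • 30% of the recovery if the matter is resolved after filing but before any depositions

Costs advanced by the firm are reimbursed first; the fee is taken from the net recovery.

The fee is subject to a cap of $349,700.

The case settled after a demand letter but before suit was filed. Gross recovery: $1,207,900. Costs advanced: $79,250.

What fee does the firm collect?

$293,449.00

Fee base (net of costs): $1,207,900 − $79,250 = $1,128,650
The matter settled after a demand letter but before suit was filed, so the 26% rate applies.
$1,128,650 × 26% = $293,449.00
$293,449.00 is under the $349,700 cap.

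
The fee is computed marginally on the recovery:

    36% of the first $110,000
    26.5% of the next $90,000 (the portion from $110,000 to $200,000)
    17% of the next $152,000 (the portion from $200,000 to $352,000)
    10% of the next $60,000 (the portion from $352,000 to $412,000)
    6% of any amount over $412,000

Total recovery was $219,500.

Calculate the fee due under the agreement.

$66,765.00

First $110,000 at 36% = $39,600.00
Next $90,000 at 26.5% = $23,850.00
Remaining $19,500 at 17% = $3,315.00
Fee: $39,600.00 + $23,850.00 + $3,315.00 = $66,765.00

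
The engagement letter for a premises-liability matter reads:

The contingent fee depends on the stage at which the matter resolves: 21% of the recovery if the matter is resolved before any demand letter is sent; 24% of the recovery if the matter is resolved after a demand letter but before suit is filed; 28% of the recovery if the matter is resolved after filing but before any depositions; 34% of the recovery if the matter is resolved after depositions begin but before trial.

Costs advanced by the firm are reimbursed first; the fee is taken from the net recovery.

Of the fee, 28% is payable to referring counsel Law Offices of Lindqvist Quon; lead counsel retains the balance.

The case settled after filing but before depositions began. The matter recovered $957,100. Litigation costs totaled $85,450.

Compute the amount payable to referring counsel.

$68,337.36

Fee base (net of costs): $957,100 − $85,450 = $871,650
The matter settled after filing but before depositions began, so the 28% rate applies.
$871,650 × 28% = $244,062.00
Referral share: 28% of $244,062.00 = $68,337.36; lead counsel retains $244,062.00 − $68,337.36 = $175,724.64.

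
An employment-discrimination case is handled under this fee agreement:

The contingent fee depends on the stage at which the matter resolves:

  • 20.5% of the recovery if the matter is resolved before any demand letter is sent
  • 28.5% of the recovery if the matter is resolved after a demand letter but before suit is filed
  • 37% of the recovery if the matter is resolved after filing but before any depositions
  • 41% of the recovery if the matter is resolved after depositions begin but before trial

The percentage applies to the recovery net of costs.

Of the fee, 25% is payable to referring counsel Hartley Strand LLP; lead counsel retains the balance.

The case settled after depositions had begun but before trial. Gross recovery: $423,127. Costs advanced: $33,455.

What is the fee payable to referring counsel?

$39,941.38

Fee base (net of costs): $423,127 − $33,455 = $389,672
The matter settled after depositions had begun but before trial, so the 41% rate applies.
$389,672 × 41% = $159,765.52
Referral share: 25% of $159,765.52 = $39,941.38; lead counsel retains $159,765.52 − $39,941.38 = $119,824.14.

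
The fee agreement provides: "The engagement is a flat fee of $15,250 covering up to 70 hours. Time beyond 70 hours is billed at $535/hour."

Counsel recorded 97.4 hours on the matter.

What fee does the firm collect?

$29,909.00

Flat fee: $15,250.00
Excess hours: 97.4 − 70 = 27.4
Overrun: 27.4 × $535 = $14,659.00
Total: $15,250.00 + $14,659.00 = $29,909.00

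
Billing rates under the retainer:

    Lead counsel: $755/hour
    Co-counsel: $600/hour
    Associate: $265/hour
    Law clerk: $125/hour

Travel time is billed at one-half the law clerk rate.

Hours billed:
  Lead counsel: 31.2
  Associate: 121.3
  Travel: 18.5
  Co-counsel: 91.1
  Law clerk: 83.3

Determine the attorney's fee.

Lead counsel: 31.2 × $755 = $23,556.00
Co-counsel: 91.1 × $600 = $54,660.00
Associate: 121.3 × $265 = $32,144.50
Law clerk: 83.3 × $125 = $10,412.50
Subtotal: $23,556.00 + $54,660.00 + $32,144.50 + $10,412.50 = $120,773.00
Travel: 18.5 × ($125 ÷ 2) = 18.5 × $62.50 = $1,156.25
Total: $120,773.00 + $1,156.25 = $121,929.25

$121,929.25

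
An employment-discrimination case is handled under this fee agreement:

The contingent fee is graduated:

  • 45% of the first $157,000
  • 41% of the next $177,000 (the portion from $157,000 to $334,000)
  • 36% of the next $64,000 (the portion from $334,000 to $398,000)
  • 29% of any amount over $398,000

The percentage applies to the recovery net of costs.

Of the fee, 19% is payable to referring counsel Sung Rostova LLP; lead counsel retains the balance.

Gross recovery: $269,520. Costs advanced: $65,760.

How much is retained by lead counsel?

$72,755.50

Fee base (net of costs): $269,520 − $65,760 = $203,760
First $157,000 at 45% = $70,650.00
Remaining $46,760 at 41% = $19,171.60
Fee: $70,650.00 + $19,171.60 = $89,821.60
Referral share: 19% of $89,821.60 = $17,066.10; lead counsel retains $89,821.60 − $17,066.10 = $72,755.50.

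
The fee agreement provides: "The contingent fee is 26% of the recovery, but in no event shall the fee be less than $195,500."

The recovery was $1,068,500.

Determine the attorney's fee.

26% of $1,068,500 = $277,810.00
That exceeds the $195,500 minimum.

$277,810.00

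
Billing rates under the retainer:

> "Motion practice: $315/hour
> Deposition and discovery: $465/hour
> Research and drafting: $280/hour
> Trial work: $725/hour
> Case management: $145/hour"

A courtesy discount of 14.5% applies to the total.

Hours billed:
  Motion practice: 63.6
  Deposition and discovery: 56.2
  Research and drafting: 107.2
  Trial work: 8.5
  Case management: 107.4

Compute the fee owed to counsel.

$83,720.32

Motion practice: 63.6 × $315 = $20,034.00
Deposition and discovery: 56.2 × $465 = $26,133.00
Research and drafting: 107.2 × $280 = $30,016.00
Trial work: 8.5 × $725 = $6,162.50
Case management: 107.4 × $145 = $15,573.00
Subtotal: $97,918.50
Less 14.5% discount: −$14,198.18
Total: $97,918.50 − $14,198.18 = $83,720.32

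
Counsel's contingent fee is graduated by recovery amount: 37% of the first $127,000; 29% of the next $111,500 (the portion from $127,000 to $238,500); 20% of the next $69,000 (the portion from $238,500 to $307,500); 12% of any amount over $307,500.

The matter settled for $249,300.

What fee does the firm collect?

$81,485.00

First $127,000 at 37% = $46,990.00
Next $111,500 at 29% = $32,335.00
Remaining $10,800 at 20% = $2,160.00
Fee: $46,990.00 + $32,335.00 + $2,160.00 = $81,485.00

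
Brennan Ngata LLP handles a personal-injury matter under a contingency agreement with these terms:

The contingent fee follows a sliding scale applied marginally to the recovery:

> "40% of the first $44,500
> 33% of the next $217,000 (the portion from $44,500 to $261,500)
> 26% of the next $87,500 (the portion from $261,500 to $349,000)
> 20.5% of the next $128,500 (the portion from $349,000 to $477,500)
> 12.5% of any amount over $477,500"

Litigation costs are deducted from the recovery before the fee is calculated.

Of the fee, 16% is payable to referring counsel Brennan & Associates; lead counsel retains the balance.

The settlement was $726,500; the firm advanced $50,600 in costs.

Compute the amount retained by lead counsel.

$137,174.10

Fee base (net of costs): $726,500 − $50,600 = $675,900
First $44,500 at 40% = $17,800.00
Next $217,000 at 33% = $71,610.00
Next $87,500 at 26% = $22,750.00
Next $128,500 at 20.5% = $26,342.50
Remaining $198,400 at 12.5% = $24,800.00
Fee: $17,800.00 + $71,610.00 + $22,750.00 + $26,342.50 + $24,800.00 = $163,302.50
Referral share: 16% of $163,302.50 = $26,128.40; lead counsel retains $163,302.50 − $26,128.40 = $137,174.10.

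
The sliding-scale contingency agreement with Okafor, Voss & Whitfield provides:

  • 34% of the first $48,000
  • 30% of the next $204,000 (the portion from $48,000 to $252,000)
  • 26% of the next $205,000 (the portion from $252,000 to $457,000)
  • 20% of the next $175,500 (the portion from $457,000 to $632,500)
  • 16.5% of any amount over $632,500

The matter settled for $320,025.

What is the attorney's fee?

First $48,000 at 34% = $16,320.00
Next $204,000 at 30% = $61,200.00
Remaining $68,025 at 26% = $17,686.50
Fee: $16,320.00 + $61,200.00 + $17,686.50 = $95,206.50

$95,206.50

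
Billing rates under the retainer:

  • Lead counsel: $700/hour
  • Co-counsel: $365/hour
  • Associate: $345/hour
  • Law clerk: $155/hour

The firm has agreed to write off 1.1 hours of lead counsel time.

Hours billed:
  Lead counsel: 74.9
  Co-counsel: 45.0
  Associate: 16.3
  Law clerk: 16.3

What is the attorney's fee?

Lead counsel: 74.9 × $700 = $52,430.00
Co-counsel: 45.0 × $365 = $16,425.00
Associate: 16.3 × $345 = $5,623.50
Law clerk: 16.3 × $155 = $2,526.50
Subtotal: $77,005.00
Write-off: 1.1 × $700 = $770.00
Total: $77,005.00 − $770.00 = $76,235.00

$76,235.00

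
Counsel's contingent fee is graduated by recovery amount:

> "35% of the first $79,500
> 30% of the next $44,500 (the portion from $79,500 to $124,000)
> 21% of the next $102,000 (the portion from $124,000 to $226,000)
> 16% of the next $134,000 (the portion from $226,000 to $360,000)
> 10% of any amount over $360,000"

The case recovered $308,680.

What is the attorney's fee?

First $79,500 at 35% = $27,825.00
Next $44,500 at 30% = $13,350.00
Next $102,000 at 21% = $21,420.00
Remaining $82,680 at 16% = $13,228.80
Fee: $27,825.00 + $13,350.00 + $21,420.00 + $13,228.80 = $75,823.80

$75,823.80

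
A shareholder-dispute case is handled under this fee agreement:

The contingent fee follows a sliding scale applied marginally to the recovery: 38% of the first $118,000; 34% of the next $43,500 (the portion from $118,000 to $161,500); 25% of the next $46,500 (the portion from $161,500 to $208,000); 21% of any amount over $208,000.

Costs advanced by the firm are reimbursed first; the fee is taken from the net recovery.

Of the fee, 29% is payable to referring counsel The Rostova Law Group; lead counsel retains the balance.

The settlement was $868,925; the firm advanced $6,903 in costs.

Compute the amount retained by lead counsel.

$148,105.73

Fee base (net of costs): $868,925 − $6,903 = $862,022
First $118,000 at 38% = $44,840.00
Next $43,500 at 34% = $14,790.00
Next $46,500 at 25% = $11,625.00
Remaining $654,022 at 21% = $137,344.62
Fee: $44,840.00 + $14,790.00 + $11,625.00 + $137,344.62 = $208,599.62
Referral share: 29% of $208,599.62 = $60,493.89; lead counsel retains $208,599.62 − $60,493.89 = $148,105.73.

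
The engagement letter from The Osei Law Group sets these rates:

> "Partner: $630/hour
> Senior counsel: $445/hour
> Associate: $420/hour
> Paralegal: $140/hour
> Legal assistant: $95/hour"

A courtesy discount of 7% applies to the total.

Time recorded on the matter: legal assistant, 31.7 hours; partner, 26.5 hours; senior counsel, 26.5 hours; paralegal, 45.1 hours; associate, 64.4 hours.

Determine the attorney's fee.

Partner: 26.5 × $630 = $16,695.00
Senior counsel: 26.5 × $445 = $11,792.50
Associate: 64.4 × $420 = $27,048.00
Paralegal: 45.1 × $140 = $6,314.00
Legal assistant: 31.7 × $95 = $3,011.50
Subtotal: $64,861.00
Less 7% discount: −$4,540.27
Total: $64,861.00 − $4,540.27 = $60,320.73

$60,320.73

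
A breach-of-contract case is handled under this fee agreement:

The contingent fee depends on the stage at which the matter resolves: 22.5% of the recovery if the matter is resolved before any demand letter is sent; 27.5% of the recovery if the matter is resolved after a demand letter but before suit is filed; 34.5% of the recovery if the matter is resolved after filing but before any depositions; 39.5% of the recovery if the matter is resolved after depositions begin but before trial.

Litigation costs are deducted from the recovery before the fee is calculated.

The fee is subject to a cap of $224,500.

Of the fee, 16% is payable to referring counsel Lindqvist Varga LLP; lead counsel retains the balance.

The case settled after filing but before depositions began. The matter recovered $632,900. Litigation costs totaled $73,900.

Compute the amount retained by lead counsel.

Fee base (net of costs): $632,900 − $73,900 = $559,000
The matter settled after filing but before depositions began, so the 34.5% rate applies.
$559,000 × 34.5% = $192,855.00
$192,855.00 is under the $224,500 cap.
Referral share: 16% of $192,855.00 = $30,856.80; lead counsel retains $192,855.00 − $30,856.80 = $161,998.20.

$161,998.20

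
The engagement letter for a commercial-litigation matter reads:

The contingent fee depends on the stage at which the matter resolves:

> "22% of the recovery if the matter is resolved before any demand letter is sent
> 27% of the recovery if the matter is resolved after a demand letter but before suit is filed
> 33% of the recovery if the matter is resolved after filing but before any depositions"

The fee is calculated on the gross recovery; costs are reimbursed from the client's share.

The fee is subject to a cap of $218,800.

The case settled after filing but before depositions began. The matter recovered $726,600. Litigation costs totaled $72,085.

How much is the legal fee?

$218,800.00

Fee base is the gross recovery, $726,600; costs are reimbursed separately.
The matter settled after filing but before depositions began, so the 33% rate applies.
$726,600 × 33% = $239,778.00
$239,778.00 exceeds the $218,800 cap, so the fee is capped at $218,800.00.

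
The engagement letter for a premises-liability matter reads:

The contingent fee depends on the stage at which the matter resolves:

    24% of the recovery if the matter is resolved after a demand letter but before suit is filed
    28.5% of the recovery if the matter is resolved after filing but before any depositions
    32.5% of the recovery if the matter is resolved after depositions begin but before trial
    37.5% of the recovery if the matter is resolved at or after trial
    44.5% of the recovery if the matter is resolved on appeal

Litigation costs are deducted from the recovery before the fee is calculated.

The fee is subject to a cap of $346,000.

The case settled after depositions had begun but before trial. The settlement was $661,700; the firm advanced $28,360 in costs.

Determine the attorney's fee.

$205,835.50

Fee base (net of costs): $661,700 − $28,360 = $633,340
The matter settled after depositions had begun but before trial, so the 32.5% rate applies.
$633,340 × 32.5% = $205,835.50
$205,835.50 is under the $346,000 cap.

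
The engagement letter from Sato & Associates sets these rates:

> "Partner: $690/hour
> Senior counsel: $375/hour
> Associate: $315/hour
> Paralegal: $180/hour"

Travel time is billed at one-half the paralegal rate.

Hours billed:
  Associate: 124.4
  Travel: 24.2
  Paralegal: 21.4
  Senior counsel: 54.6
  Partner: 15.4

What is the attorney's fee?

$76,317.00

Partner: 15.4 × $690 = $10,626.00
Senior counsel: 54.6 × $375 = $20,475.00
Associate: 124.4 × $315 = $39,186.00
Paralegal: 21.4 × $180 = $3,852.00
Subtotal: $10,626.00 + $20,475.00 + $39,186.00 + $3,852.00 = $74,139.00
Travel: 24.2 × ($180 ÷ 2) = 24.2 × $90.00 = $2,178.00
Total: $74,139.00 + $2,178.00 = $76,317.00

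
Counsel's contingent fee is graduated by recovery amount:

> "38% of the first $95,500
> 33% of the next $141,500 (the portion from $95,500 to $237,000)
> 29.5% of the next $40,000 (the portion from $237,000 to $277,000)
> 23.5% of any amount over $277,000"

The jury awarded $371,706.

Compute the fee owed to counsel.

$117,040.91

First $95,500 at 38% = $36,290.00
Next $141,500 at 33% = $46,695.00
Next $40,000 at 29.5% = $11,800.00
Remaining $94,706 at 23.5% = $22,255.91
Fee: $36,290.00 + $46,695.00 + $11,800.00 + $22,255.91 = $117,040.91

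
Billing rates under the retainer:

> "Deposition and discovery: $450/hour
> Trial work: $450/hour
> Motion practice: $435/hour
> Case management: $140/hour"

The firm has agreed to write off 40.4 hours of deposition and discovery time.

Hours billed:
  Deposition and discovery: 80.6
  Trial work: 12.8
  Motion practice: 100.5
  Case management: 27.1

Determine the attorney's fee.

$71,361.50

Deposition and discovery: 80.6 × $450 = $36,270.00
Trial work: 12.8 × $450 = $5,760.00
Motion practice: 100.5 × $435 = $43,717.50
Case management: 27.1 × $140 = $3,794.00
Subtotal: $89,541.50
Write-off: 40.4 × $450 = $18,180.00
Total: $89,541.50 − $18,180.00 = $71,361.50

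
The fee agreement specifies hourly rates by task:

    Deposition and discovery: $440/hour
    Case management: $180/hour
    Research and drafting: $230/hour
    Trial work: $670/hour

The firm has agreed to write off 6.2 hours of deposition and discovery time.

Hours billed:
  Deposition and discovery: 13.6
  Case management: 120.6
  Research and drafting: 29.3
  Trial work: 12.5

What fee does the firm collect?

$40,078.00

Deposition and discovery: 13.6 × $440 = $5,984.00
Case management: 120.6 × $180 = $21,708.00
Research and drafting: 29.3 × $230 = $6,739.00
Trial work: 12.5 × $670 = $8,375.00
Subtotal: $42,806.00
Write-off: 6.2 × $440 = $2,728.00
Total: $42,806.00 − $2,728.00 = $40,078.00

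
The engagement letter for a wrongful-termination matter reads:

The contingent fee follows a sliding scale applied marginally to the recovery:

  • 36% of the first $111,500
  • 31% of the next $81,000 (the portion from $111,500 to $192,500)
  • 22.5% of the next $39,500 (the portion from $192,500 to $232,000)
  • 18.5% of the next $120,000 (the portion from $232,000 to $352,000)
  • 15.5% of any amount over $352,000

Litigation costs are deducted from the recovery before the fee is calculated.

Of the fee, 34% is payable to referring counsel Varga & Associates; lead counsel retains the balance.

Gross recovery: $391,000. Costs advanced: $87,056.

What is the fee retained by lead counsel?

$57,715.11

Fee base (net of costs): $391,000 − $87,056 = $303,944
First $111,500 at 36% = $40,140.00
Next $81,000 at 31% = $25,110.00
Next $39,500 at 22.5% = $8,887.50
Remaining $71,944 at 18.5% = $13,309.64
Fee: $40,140.00 + $25,110.00 + $8,887.50 + $13,309.64 = $87,447.14
Referral share: 34% of $87,447.14 = $29,732.03; lead counsel retains $87,447.14 − $29,732.03 = $57,715.11.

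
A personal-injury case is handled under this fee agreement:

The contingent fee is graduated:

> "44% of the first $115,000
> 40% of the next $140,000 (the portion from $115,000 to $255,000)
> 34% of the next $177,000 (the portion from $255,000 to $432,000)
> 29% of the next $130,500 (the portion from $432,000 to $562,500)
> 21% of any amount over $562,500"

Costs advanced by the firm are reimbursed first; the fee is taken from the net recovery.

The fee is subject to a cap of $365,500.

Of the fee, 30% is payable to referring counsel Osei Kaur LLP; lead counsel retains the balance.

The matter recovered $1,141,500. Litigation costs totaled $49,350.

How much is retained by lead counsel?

$221,096.05

Fee base (net of costs): $1,141,500 − $49,350 = $1,092,150
First $115,000 at 44% = $50,600.00
Next $140,000 at 40% = $56,000.00
Next $177,000 at 34% = $60,180.00
Next $130,500 at 29% = $37,845.00
Remaining $529,650 at 21% = $111,226.50
Fee: $50,600.00 + $56,000.00 + $60,180.00 + $37,845.00 + $111,226.50 = $315,851.50
$315,851.50 is under the $365,500 cap.
Referral share: 30% of $315,851.50 = $94,755.45; lead counsel retains $315,851.50 − $94,755.45 = $221,096.05.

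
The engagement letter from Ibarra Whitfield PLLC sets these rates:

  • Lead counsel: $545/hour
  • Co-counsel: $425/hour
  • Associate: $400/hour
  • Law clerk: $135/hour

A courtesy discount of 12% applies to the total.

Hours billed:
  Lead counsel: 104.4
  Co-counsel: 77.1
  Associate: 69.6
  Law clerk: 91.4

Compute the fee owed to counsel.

$114,263.16

Lead counsel: 104.4 × $545 = $56,898.00
Co-counsel: 77.1 × $425 = $32,767.50
Associate: 69.6 × $400 = $27,840.00
Law clerk: 91.4 × $135 = $12,339.00
Subtotal: $129,844.50
Less 12% discount: −$15,581.34
Total: $129,844.50 − $15,581.34 = $114,263.16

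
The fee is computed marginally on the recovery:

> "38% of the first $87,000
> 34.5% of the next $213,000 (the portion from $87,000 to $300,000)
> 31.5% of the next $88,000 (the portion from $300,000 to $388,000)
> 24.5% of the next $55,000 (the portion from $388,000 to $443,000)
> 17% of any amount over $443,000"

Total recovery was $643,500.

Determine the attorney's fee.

First $87,000 at 38% = $33,060.00
Next $213,000 at 34.5% = $73,485.00
Next $88,000 at 31.5% = $27,720.00
Next $55,000 at 24.5% = $13,475.00
Remaining $200,500 at 17% = $34,085.00
Fee: $33,060.00 + $73,485.00 + $27,720.00 + $13,475.00 + $34,085.00 = $181,825.00

$181,825.00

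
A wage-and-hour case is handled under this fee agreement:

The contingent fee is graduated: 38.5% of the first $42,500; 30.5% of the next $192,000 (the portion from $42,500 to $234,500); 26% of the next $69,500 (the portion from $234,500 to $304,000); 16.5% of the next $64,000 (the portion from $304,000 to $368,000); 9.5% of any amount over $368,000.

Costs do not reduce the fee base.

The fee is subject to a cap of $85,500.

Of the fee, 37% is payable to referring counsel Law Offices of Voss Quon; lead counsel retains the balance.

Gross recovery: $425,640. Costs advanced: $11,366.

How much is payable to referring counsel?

Fee base is the gross recovery, $425,640; costs are reimbursed separately.
First $42,500 at 38.5% = $16,362.50
Next $192,000 at 30.5% = $58,560.00
Next $69,500 at 26% = $18,070.00
Next $64,000 at 16.5% = $10,560.00
Remaining $57,640 at 9.5% = $5,475.80
Fee: $16,362.50 + $58,560.00 + $18,070.00 + $10,560.00 + $5,475.80 = $109,028.30
$109,028.30 exceeds the $85,500 cap, so the fee is capped at $85,500.00.
Referral share: 37% of $85,500.00 = $31,635.00; lead counsel retains $85,500.00 − $31,635.00 = $53,865.00.

$31,635.00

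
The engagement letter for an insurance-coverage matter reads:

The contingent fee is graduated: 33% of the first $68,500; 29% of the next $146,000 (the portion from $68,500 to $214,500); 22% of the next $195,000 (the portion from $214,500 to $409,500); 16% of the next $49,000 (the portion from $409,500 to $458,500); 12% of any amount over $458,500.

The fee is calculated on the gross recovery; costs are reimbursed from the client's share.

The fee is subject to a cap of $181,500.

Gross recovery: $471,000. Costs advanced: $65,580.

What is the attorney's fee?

Fee base is the gross recovery, $471,000; costs are reimbursed separately.
First $68,500 at 33% = $22,605.00
Next $146,000 at 29% = $42,340.00
Next $195,000 at 22% = $42,900.00
Next $49,000 at 16% = $7,840.00
Remaining $12,500 at 12% = $1,500.00
Fee: $22,605.00 + $42,340.00 + $42,900.00 + $7,840.00 + $1,500.00 = $117,185.00
$117,185.00 is under the $181,500 cap.

$117,185.00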